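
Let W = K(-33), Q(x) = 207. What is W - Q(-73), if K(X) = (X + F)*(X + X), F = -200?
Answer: 15171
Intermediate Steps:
K(X) = 2*X*(-200 + X) (K(X) = (X - 200)*(X + X) = (-200 + X)*(2*X) = 2*X*(-200 + X))
W = 15378 (W = 2*(-33)*(-200 - 33) = 2*(-33)*(-233) = 15378)
W - Q(-73) = 15378 - 1*207 = 15378 - 207 = 15171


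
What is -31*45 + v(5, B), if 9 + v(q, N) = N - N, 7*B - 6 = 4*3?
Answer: -1404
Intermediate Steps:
B = 18/7 (B = 6/7 + (4*3)/7 = 6/7 + (1/7)*12 = 6/7 + 12/7 = 18/7 ≈ 2.5714)
v(q, N) = -9 (v(q, N) = -9 + (N - N) = -9 + 0 = -9)
-31*45 + v(5, B) = -31*45 - 9 = -1395 - 9 = -1404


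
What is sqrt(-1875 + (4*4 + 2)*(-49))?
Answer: I*sqrt(2757) ≈ 52.507*I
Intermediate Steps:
sqrt(-1875 + (4*4 + 2)*(-49)) = sqrt(-1875 + (16 + 2)*(-49)) = sqrt(-1875 + 18*(-49)) = sqrt(-1875 - 882) = sqrt(-2757) = I*sqrt(2757)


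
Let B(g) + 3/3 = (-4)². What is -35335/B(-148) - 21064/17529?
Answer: -41313545/17529 ≈ -2356.9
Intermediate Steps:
B(g) = 15 (B(g) = -1 + (-4)² = -1 + 16 = 15)
-35335/B(-148) - 21064/17529 = -35335/15 - 21064/17529 = -35335*1/15 - 21064*1/17529 = -7067/3 - 21064/17529 = -41313545/17529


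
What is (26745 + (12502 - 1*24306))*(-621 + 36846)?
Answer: 541237725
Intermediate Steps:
(26745 + (12502 - 1*24306))*(-621 + 36846) = (26745 + (12502 - 24306))*36225 = (26745 - 11804)*36225 = 14941*36225 = 541237725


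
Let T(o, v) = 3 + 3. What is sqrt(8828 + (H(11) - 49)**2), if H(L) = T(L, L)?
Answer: sqrt(10677) ≈ 103.33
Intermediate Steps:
T(o, v) = 6
H(L) = 6
sqrt(8828 + (H(11) - 49)**2) = sqrt(8828 + (6 - 49)**2) = sqrt(8828 + (-43)**2) = sqrt(8828 + 1849) = sqrt(10677)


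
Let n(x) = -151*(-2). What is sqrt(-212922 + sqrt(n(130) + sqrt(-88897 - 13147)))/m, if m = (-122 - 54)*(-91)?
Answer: sqrt(-212922 + sqrt(2)*sqrt(151 + I*sqrt(25511)))/16016 ≈ 5.612e-7 + 0.02881*I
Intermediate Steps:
n(x) = 302
m = 16016 (m = -176*(-91) = 16016)
sqrt(-212922 + sqrt(n(130) + sqrt(-88897 - 13147)))/m = sqrt(-212922 + sqrt(302 + sqrt(-88897 - 13147)))/16016 = sqrt(-212922 + sqrt(302 + sqrt(-102044)))*(1/16016) = sqrt(-212922 + sqrt(302 + 2*I*sqrt(25511)))*(1/16016) = sqrt(-212922 + sqrt(302 + 2*I*sqrt(25511)))/16016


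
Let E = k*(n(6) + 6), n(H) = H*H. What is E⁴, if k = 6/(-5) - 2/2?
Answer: 45558341136/625 ≈ 7.2893e+7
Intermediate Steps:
k = -11/5 (k = 6*(-⅕) - 2*½ = -6/5 - 1 = -11/5 ≈ -2.2000)
n(H) = H²
E = -462/5 (E = -11*(6² + 6)/5 = -11*(36 + 6)/5 = -11/5*42 = -462/5 ≈ -92.400)
E⁴ = (-462/5)⁴ = 45558341136/625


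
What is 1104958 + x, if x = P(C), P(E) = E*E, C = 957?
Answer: 2020807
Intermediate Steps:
P(E) = E²
x = 915849 (x = 957² = 915849)
1104958 + x = 1104958 + 915849 = 2020807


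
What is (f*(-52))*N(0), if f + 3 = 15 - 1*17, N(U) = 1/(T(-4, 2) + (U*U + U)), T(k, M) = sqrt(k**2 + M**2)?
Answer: 26*sqrt(5) ≈ 58.138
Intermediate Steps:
T(k, M) = sqrt(M**2 + k**2)
N(U) = 1/(U + U**2 + 2*sqrt(5)) (N(U) = 1/(sqrt(2**2 + (-4)**2) + (U*U + U)) = 1/(sqrt(4 + 16) + (U**2 + U)) = 1/(sqrt(20) + (U + U**2)) = 1/(2*sqrt(5) + (U + U**2)) = 1/(U + U**2 + 2*sqrt(5)))
f = -5 (f = -3 + (15 - 1*17) = -3 + (15 - 17) = -3 - 2 = -5)
(f*(-52))*N(0) = (-5*(-52))/(0 + 0**2 + 2*sqrt(5)) = 260/(0 + 0 + 2*sqrt(5)) = 260/((2*sqrt(5))) = 260*(sqrt(5)/10) = 26*sqrt(5)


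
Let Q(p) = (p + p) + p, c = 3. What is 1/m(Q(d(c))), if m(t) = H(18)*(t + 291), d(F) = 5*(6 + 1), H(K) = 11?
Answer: 1/4356 ≈ 0.00022957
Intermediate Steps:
d(F) = 35 (d(F) = 5*7 = 35)
Q(p) = 3*p (Q(p) = 2*p + p = 3*p)
m(t) = 3201 + 11*t (m(t) = 11*(t + 291) = 11*(291 + t) = 3201 + 11*t)
1/m(Q(d(c))) = 1/(3201 + 11*(3*35)) = 1/(3201 + 11*105) = 1/(3201 + 1155) = 1/4356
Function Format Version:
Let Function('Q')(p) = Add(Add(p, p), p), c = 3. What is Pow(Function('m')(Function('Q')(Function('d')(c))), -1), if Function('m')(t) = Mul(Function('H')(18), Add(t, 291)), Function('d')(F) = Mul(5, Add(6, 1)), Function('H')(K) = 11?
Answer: Rational(1, 4356) ≈ 0.00022957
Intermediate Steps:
Function('d')(F) = 35 (Function('d')(F) = Mul(5, 7) = 35)
Function('Q')(p) = Mul(3, p) (Function('Q')(p) = Add(Mul(2, p), p) = Mul(3, p))
Function('m')(t) = Add(3201, Mul(11, t)) (Function('m')(t) = Mul(11, Add(t, 291)) = Mul(11, Add(291, t)) = Add(3201, Mul(11, t)))
Pow(Function('m')(Function('Q')(Function('d')(c))), -1) = Pow(Add(3201, Mul(11, Mul(3, 35))), -1) = Pow(Add(3201, Mul(11, 105)), -1) = Pow(Add(3201, 1155), -1) = Pow(4356, -1) = Rational(1, 4356)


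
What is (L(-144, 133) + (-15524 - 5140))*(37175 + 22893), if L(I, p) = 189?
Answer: -1229892300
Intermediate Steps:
(L(-144, 133) + (-15524 - 5140))*(37175 + 22893) = (189 + (-15524 - 5140))*(37175 + 22893) = (189 - 20664)*60068 = -20475*60068 = -1229892300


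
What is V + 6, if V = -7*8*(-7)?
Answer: 398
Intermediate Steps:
V = 392 (V = -56*(-7) = 392)
V + 6 = 392 + 6 = 398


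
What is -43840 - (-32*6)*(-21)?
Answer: -47872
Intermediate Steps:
-43840 - (-32*6)*(-21) = -43840 - (-192)*(-21) = -43840 - 1*4032 = -43840 - 4032 = -47872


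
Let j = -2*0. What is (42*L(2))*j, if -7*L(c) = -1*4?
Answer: 0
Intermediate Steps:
L(c) = 4/7 (L(c) = -(-1)*4/7 = -⅐*(-4) = 4/7)
j = 0
(42*L(2))*j = (42*(4/7))*0 = 24*0 = 0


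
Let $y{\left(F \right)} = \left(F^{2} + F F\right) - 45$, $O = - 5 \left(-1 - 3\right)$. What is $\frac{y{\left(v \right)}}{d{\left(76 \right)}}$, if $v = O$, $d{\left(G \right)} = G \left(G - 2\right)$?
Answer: $\frac{755}{5624} \approx 0.13425$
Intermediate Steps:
$d{\left(G \right)} = G \left(-2 + G\right)$
$O = 20$ ($O = \left(-5\right) \left(-4\right) = 20$)
$v = 20$
$y{\left(F \right)} = -45 + 2 F^{2}$ ($y{\left(F \right)} = \left(F^{2} + F^{2}\right) - 45 = 2 F^{2} - 45 = -45 + 2 F^{2}$)
$\frac{y{\left(v \right)}}{d{\left(76 \right)}} = \frac{-45 + 2 \cdot 20^{2}}{76 \left(-2 + 76\right)} = \frac{-45 + 2 \cdot 400}{76 \cdot 74} = \frac{-45 + 800}{5624} = 755 \cdot \frac{1}{5624} = \frac{755}{5624}$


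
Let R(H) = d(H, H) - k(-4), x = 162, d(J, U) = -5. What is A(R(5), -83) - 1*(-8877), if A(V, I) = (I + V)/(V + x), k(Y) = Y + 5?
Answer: 1384723/156 ≈ 8876.4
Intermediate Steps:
k(Y) = 5 + Y
R(H) = -6 (R(H) = -5 - (5 - 4) = -5 - 1*1 = -5 - 1 = -6)
A(V, I) = (I + V)/(162 + V) (A(V, I) = (I + V)/(V + 162) = (I + V)/(162 + V))
A(R(5), -83) - 1*(-8877) = (-83 - 6)/(162 - 6) - 1*(-8877) = -89/156 + 8877 = 1384723/156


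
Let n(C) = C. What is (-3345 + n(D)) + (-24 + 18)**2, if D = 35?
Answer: -3274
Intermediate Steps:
(-3345 + n(D)) + (-24 + 18)**2 = (-3345 + 35) + (-24 + 18)**2 = -3310 + (-6)**2 = -3310 + 36 = -3274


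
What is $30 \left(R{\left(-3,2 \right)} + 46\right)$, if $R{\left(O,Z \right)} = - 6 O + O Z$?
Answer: $1740$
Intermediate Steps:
$30 \left(R{\left(-3,2 \right)} + 46\right) = 30 \left(- 3 \left(-6 + 2\right) + 46\right) = 30 \left(\left(-3\right) \left(-4\right) + 46\right) = 30 \left(12 + 46\right) = 30 \cdot 58 = 1740$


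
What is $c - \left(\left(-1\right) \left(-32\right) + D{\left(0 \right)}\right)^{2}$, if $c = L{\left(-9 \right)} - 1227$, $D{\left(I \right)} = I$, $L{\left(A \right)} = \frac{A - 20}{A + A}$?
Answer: $- \frac{40489}{18} \approx -2249.4$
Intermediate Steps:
$L{\left(A \right)} = \frac{-20 + A}{2 A}$
$c = - \frac{22057}{18}$ ($c = \frac{-20 - 9}{2 \left(-9\right)} - 1227 = \frac{1}{2} \left(- \frac{1}{9}\right) \left(-29\right) - 1227 = \frac{29}{18} - 1227 = - \frac{22057}{18} \approx -1225.4$)
$c - \left(\left(-1\right) \left(-32\right) + D{\left(0 \right)}\right)^{2} = - \frac{22057}{18} - \left(\left(-1\right) \left(-32\right) + 0\right)^{2} = - \frac{22057}{18} - \left(32 + 0\right)^{2} = - \frac{22057}{18} - 32^{2} = - \frac{22057}{18} - 1024 = - \frac{40489}{18}$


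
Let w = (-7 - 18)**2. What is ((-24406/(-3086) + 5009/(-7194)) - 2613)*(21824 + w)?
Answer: -216446778851933/3700114 ≈ -5.8497e+7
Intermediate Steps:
w = 625 (w = (-25)**2 = 625)
((-24406/(-3086) + 5009/(-7194)) - 2613)*(21824 + w) = ((-24406/(-3086) + 5009/(-7194)) - 2613)*(21824 + 625) = ((-24406*(-1/3086) + 5009*(-1/7194)) - 2613)*22449 = ((12203/1543 - 5009/7194) - 2613)*22449 = (80059495/11100342 - 2613)*22449 = -28925134151/11100342*22449 = -216446778851933/3700114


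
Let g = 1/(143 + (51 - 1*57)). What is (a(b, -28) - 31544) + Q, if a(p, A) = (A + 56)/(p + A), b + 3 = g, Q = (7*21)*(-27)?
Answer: -75396017/2123 ≈ -35514.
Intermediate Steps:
Q = -3969 (Q = 147*(-27) = -3969)
g = 1/137 (g = 1/(143 + (51 - 57)) = 1/(143 - 6) = 1/137 ≈ 0.0072993)
b = -410/137 (b = -3 + 1/137 = -410/137 ≈ -2.9927)
a(p, A) = (56 + A)/(A + p)
(a(b, -28) - 31544) + Q = ((56 - 28)/(-28 - 410/137) - 31544) - 3969 = (28/(-4246/137) - 31544) - 3969 = (-137/4246*28 - 31544) - 3969 = (-1918/2123 - 31544) - 3969 = -66969830/2123 - 3969 = -75396017/2123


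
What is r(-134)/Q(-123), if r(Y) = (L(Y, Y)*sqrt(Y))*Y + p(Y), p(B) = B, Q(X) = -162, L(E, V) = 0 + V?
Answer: 67/81 - 8978*I*sqrt(134)/81 ≈ 0.82716 - 1283.1*I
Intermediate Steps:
L(E, V) = V
r(Y) = Y + Y**(5/2) (r(Y) = (Y*sqrt(Y))*Y + Y = Y**(3/2)*Y + Y = Y**(5/2) + Y = Y + Y**(5/2))
r(-134)/Q(-123) = (-134 + (-134)**(5/2))/(-162) = (-134 + 17956*I*sqrt(134))*(-1/162) = 67/81 - 8978*I*sqrt(134)/81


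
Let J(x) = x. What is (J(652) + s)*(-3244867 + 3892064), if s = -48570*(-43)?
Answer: 1352099378914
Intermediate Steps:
s = 2088510
(J(652) + s)*(-3244867 + 3892064) = (652 + 2088510)*(-3244867 + 3892064) = 2089162*647197 = 1352099378914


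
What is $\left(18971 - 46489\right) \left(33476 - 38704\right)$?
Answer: $143864104$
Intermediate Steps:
$\left(18971 - 46489\right) \left(33476 - 38704\right) = \left(-27518\right) \left(-5228\right) = 143864104$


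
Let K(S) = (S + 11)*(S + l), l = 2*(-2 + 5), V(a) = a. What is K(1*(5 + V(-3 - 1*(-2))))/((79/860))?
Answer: 129000/79 ≈ 1632.9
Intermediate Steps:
l = 6 (l = 2*3 = 6)
K(S) = (6 + S)*(11 + S) (K(S) = (S + 11)*(S + 6) = (11 + S)*(6 + S) = (6 + S)*(11 + S))
K(1*(5 + V(-3 - 1*(-2))))/((79/860)) = (66 + (1*(5 + (-3 - 1*(-2))))² + 17*(1*(5 + (-3 - 1*(-2)))))/((79/860)) = (66 + (1*(5 + (-3 + 2)))² + 17*(1*(5 + (-3 + 2))))/((79*(1/860))) = (66 + (1*(5 - 1))² + 17*(1*(5 - 1)))/(79/860) = (66 + (1*4)² + 17*(1*4))*(860/79) = (66 + 4² + 17*4)*(860/79) = (66 + 16 + 68)*(860/79) = 150*(860/79) = 129000/79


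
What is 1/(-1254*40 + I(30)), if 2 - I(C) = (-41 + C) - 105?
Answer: -1/50042 ≈ -1.9983e-5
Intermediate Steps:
I(C) = 148 - C (I(C) = 2 - ((-41 + C) - 105) = 2 - (-146 + C) = 2 + (146 - C) = 148 - C)
1/(-1254*40 + I(30)) = 1/(-1254*40 + (148 - 1*30)) = 1/(-50160 + (148 - 30)) = 1/(-50160 + 118) = 1/(-50042) = -1/50042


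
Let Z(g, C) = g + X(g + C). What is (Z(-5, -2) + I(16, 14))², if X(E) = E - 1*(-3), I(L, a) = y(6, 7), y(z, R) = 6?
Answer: 9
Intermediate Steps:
I(L, a) = 6
X(E) = 3 + E (X(E) = E + 3 = 3 + E)
Z(g, C) = 3 + C + 2*g (Z(g, C) = g + (3 + (g + C)) = g + (3 + (C + g)) = g + (3 + C + g) = 3 + C + 2*g)
(Z(-5, -2) + I(16, 14))² = ((3 - 2 + 2*(-5)) + 6)² = ((3 - 2 - 10) + 6)² = (-9 + 6)² = (-3)² = 9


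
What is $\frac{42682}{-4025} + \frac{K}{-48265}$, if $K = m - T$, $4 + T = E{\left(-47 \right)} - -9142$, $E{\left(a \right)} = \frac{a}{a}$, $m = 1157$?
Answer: $- \frac{57940548}{5550475} \approx -10.439$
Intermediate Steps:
$E{\left(a \right)} = 1$
$T = 9139$ ($T = -4 + \left(1 - -9142\right) = -4 + \left(1 + 9142\right) = -4 + 9143 = 9139$)
$K = -7982$ ($K = 1157 - 9139 = -7982$)
$\frac{42682}{-4025} + \frac{K}{-48265} = \frac{42682}{-4025} - \frac{7982}{-48265} = 42682 \left(- \frac{1}{4025}\right) - - \frac{7982}{48265} = - \frac{42682}{4025} + \frac{7982}{48265} = - \frac{57940548}{5550475}$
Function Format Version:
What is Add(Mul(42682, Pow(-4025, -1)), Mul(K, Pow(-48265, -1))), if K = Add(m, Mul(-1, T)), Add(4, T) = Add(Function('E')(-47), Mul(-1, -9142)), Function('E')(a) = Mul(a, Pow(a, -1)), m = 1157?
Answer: Rational(-57940548, 5550475) ≈ -10.439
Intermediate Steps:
Function('E')(a) = 1
T = 9139 (T = Add(-4, Add(1, Mul(-1, -9142))) = Add(-4, Add(1, 9142)) = Add(-4, 9143) = 9139)
K = -7982 (K = Add(1157, Mul(-1, 9139)) = Add(1157, -9139) = -7982)
Add(Mul(42682, Pow(-4025, -1)), Mul(K, Pow(-48265, -1))) = Add(Mul(42682, Pow(-4025, -1)), Mul(-7982, Pow(-48265, -1))) = Add(Mul(42682, Rational(-1, 4025)), Mul(-7982, Rational(-1, 48265))) = Add(Rational(-42682, 4025), Rational(7982, 48265)) = Rational(-57940548, 5550475)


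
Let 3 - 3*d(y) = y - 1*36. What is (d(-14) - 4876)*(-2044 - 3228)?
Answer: 76839400/3 ≈ 2.5613e+7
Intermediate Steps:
d(y) = 13 - y/3 (d(y) = 1 - (y - 1*36)/3 = 1 - (y - 36)/3 = 1 - (-36 + y)/3 = 1 + (12 - y/3) = 13 - y/3)
(d(-14) - 4876)*(-2044 - 3228) = ((13 - ⅓*(-14)) - 4876)*(-2044 - 3228) = ((13 + 14/3) - 4876)*(-5272) = (53/3 - 4876)*(-5272) = -14575/3*(-5272) = 76839400/3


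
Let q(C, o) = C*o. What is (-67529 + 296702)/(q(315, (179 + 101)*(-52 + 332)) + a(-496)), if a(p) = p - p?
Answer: 1559/168000 ≈ 0.0092798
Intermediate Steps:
a(p) = 0
(-67529 + 296702)/(q(315, (179 + 101)*(-52 + 332)) + a(-496)) = (-67529 + 296702)/(315*((179 + 101)*(-52 + 332)) + 0) = 229173/(315*(280*280) + 0) = 229173/(315*78400 + 0) = 229173/(24696000 + 0) = 229173/24696000 = 229173*(1/24696000) = 1559/168000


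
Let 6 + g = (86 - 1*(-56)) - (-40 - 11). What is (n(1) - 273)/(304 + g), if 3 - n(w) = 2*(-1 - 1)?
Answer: -266/491 ≈ -0.54175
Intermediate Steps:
n(w) = 7 (n(w) = 3 - 2*(-1 - 1) = 3 - 2*(-2) = 3 - 1*(-4) = 3 + 4 = 7)
g = 187 (g = -6 + ((86 - 1*(-56)) - (-40 - 11)) = -6 + ((86 + 56) - 1*(-51)) = -6 + (142 + 51) = -6 + 193 = 187)
(n(1) - 273)/(304 + g) = (7 - 273)/(304 + 187) = -266/491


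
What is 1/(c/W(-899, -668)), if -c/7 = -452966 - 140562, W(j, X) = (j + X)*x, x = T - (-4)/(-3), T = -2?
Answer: 7835/6232044 ≈ 0.0012572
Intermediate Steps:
x = -10/3 (x = -2 - (-4)/(-3) = -2 - (-4)*(-1)/3 = -2 - 1*4/3 = -2 - 4/3 = -10/3 ≈ -3.3333)
W(j, X) = -10*X/3 - 10*j/3 (W(j, X) = (j + X)*(-10/3) = (X + j)*(-10/3) = -10*X/3 - 10*j/3)
c = 4154696 (c = -7*(-452966 - 140562) = -7*(-593528) = 4154696)
1/(c/W(-899, -668)) = 1/(4154696/(-10/3*(-668) - 10/3*(-899))) = 1/(4154696/(6680/3 + 8990/3)) = 1/(4154696/(15670/3)) = 1/(4154696*(3/15670)) = 1/(6232044/7835) = 7835/6232044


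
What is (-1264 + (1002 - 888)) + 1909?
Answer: 759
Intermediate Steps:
(-1264 + (1002 - 888)) + 1909 = (-1264 + 114) + 1909 = -1150 + 1909 = 759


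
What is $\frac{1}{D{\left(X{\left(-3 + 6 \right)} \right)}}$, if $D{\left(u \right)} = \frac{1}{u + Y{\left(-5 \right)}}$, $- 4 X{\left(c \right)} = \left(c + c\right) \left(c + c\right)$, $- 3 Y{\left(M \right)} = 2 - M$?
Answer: $- \frac{34}{3} \approx -11.333$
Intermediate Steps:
$Y{\left(M \right)} = - \frac{2}{3} + \frac{M}{3}$ ($Y{\left(M \right)} = - \frac{2 - M}{3} = - \frac{2}{3} + \frac{M}{3}$)
$X{\left(c \right)} = - c^{2}$ ($X{\left(c \right)} = - \frac{\left(c + c\right) \left(c + c\right)}{4} = - \frac{2 c 2 c}{4} = - \frac{4 c^{2}}{4} = - c^{2}$)
$D{\left(u \right)} = \frac{1}{- \frac{7}{3} + u}$ ($D{\left(u \right)} = \frac{1}{u + \left(- \frac{2}{3} + \frac{1}{3} \left(-5\right)\right)} = \frac{1}{u - \frac{7}{3}} = \frac{1}{- \frac{7}{3} + u}$)
$\frac{1}{D{\left(X{\left(-3 + 6 \right)} \right)}} = \frac{1}{3 \frac{1}{-7 + 3 \left(- \left(-3 + 6\right)^{2}\right)}} = \frac{1}{3 \frac{1}{-7 + 3 \left(- 3^{2}\right)}} = \frac{1}{3 \frac{1}{-7 + 3 \left(\left(-1\right) 9\right)}} = \frac{1}{3 \frac{1}{-7 + 3 \left(-9\right)}} = \frac{1}{3 \frac{1}{-7 - 27}} = \frac{1}{3 \frac{1}{-34}} = \frac{1}{3 \left(- \frac{1}{34}\right)} = \frac{1}{- \frac{3}{34}} = - \frac{34}{3}$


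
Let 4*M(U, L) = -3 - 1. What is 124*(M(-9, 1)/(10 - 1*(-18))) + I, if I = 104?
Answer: 697/7 ≈ 99.571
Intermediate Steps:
M(U, L) = -1 (M(U, L) = (-3 - 1)/4 = (1/4)*(-4) = -1)
124*(M(-9, 1)/(10 - 1*(-18))) + I = 124*(-1/(10 - 1*(-18))) + 104 = 124*(-1/(10 + 18)) + 104 = 124*(-1/28) + 104 = -31/7 + 104 = 697/7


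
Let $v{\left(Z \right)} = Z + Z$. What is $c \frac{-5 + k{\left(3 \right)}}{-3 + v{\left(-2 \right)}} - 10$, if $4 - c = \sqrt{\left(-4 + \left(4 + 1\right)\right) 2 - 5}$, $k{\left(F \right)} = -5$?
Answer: $- \frac{30}{7} - \frac{10 i \sqrt{3}}{7} \approx -4.2857 - 2.4744 i$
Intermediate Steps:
$v{\left(Z \right)} = 2 Z$
$c = 4 - i \sqrt{3}$ ($c = 4 - \sqrt{\left(-4 + \left(4 + 1\right)\right) 2 - 5} = 4 - \sqrt{\left(-4 + 5\right) 2 - 5} = 4 - \sqrt{1 \cdot 2 - 5} = 4 - \sqrt{2 - 5} = 4 - \sqrt{-3} = 4 - i \sqrt{3} \approx 4.0 - 1.732 i$)
$c \frac{-5 + k{\left(3 \right)}}{-3 + v{\left(-2 \right)}} - 10 = \left(4 - i \sqrt{3}\right) \frac{-5 - 5}{-3 + 2 \left(-2\right)} - 10 = \left(4 - i \sqrt{3}\right) \left(- \frac{10}{-3 - 4}\right) - 10 = \left(4 - i \sqrt{3}\right) \left(- \frac{10}{-7}\right) - 10 = \left(4 - i \sqrt{3}\right) \left(\left(-10\right) \left(- \frac{1}{7}\right)\right) - 10 = \left(4 - i \sqrt{3}\right) \frac{10}{7} - 10 = \left(\frac{40}{7} - \frac{10 i \sqrt{3}}{7}\right) - 10 = - \frac{30}{7} - \frac{10 i \sqrt{3}}{7}$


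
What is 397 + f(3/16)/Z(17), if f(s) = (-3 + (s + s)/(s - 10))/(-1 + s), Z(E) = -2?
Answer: 806461/2041 ≈ 395.13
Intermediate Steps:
f(s) = (-3 + 2*s/(-10 + s))/(-1 + s) (f(s) = (-3 + (2*s)/(-10 + s))/(-1 + s) = (-3 + 2*s/(-10 + s))/(-1 + s))
397 + f(3/16)/Z(17) = 397 + ((30 - 3/16)/(10 + (3/16)**2 - 33/16))/(-2) = 397 + ((30 - 3/16)/(10 + (3*(1/16))**2 - 33/16))*(-1/2) = 397 + ((30 - 1*3/16)/(10 + (3/16)**2 - 11*3/16))*(-1/2) = 397 + ((30 - 3/16)/(10 + 9/256 - 33/16))*(-1/2) = 397 + ((477/16)/(2041/256))*(-1/2) = 397 + ((256/2041)*(477/16))*(-1/2) = 397 + (7632/2041)*(-1/2) = 397 - 3816/2041 = 806461/2041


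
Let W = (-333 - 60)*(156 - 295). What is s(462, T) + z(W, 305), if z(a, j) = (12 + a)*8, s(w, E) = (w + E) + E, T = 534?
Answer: 438642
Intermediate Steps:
W = 54627 (W = -393*(-139) = 54627)
s(w, E) = w + 2*E (s(w, E) = (E + w) + E = w + 2*E)
z(a, j) = 96 + 8*a
s(462, T) + z(W, 305) = (462 + 2*534) + (96 + 8*54627) = (462 + 1068) + (96 + 437016) = 1530 + 437112 = 438642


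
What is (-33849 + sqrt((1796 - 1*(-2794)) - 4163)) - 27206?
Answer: -61055 + sqrt(427) ≈ -61034.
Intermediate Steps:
(-33849 + sqrt((1796 - 1*(-2794)) - 4163)) - 27206 = (-33849 + sqrt((1796 + 2794) - 4163)) - 27206 = (-33849 + sqrt(4590 - 4163)) - 27206 = (-33849 + sqrt(427)) - 27206 = -61055 + sqrt(427)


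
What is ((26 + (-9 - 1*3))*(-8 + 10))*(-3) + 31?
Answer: -53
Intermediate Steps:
((26 + (-9 - 1*3))*(-8 + 10))*(-3) + 31 = ((26 + (-9 - 3))*2)*(-3) + 31 = ((26 - 12)*2)*(-3) + 31 = (14*2)*(-3) + 31 = 28*(-3) + 31 = -84 + 31 = -53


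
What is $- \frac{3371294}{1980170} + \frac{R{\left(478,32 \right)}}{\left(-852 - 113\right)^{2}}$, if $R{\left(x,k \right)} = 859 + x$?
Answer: $- \frac{313678576786}{184398380825} \approx -1.7011$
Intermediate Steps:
$- \frac{3371294}{1980170} + \frac{R{\left(478,32 \right)}}{\left(-852 - 113\right)^{2}} = - \frac{3371294}{1980170} + \frac{859 + 478}{\left(-852 - 113\right)^{2}} = \left(-3371294\right) \frac{1}{1980170} + \frac{1337}{\left(-965\right)^{2}} = - \frac{1685647}{990085} + \frac{1337}{931225} = - \frac{313678576786}{184398380825}$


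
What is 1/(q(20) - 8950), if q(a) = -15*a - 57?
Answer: -1/9307 ≈ -0.00010745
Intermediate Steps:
q(a) = -57 - 15*a
1/(q(20) - 8950) = 1/((-57 - 15*20) - 8950) = 1/((-57 - 300) - 8950) = 1/(-357 - 8950) = 1/(-9307) = -1/9307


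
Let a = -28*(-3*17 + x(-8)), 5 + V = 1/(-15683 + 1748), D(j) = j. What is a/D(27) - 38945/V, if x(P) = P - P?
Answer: 4917452951/627084 ≈ 7841.8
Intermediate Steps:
x(P) = 0
V = -69676/13935 (V = -5 + 1/(-15683 + 1748) = -5 + 1/(-13935) = -5 - 1/13935 = -69676/13935 ≈ -5.0001)
a = 1428 (a = -28*(-3*17 + 0) = -28*(-51 + 0) = -28*(-51) = 1428)
a/D(27) - 38945/V = 1428/27 - 38945/(-69676/13935) = 1428*(1/27) - 38945*(-13935/69676) = 476/9 + 542698575/69676 = 4917452951/627084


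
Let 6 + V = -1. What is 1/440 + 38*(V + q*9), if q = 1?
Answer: 33441/440 ≈ 76.002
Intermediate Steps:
V = -7 (V = -6 - 1 = -7)
1/440 + 38*(V + q*9) = 1/440 + 38*(-7 + 1*9) = 1/440 + 38*(-7 + 9) = 1/440 + 38*2 = 1/440 + 76 = 33441/440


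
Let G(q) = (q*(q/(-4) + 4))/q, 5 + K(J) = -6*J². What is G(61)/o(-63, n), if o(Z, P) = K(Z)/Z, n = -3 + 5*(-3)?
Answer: -2835/95276 ≈ -0.029756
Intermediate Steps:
K(J) = -5 - 6*J²
G(q) = 4 - q/4 (G(q) = (q*(q*(-¼) + 4))/q = (q*(-q/4 + 4))/q = (q*(4 - q/4))/q = 4 - q/4)
n = -18 (n = -3 - 15 = -18)
o(Z, P) = (-5 - 6*Z²)/Z
G(61)/o(-63, n) = (4 - ¼*61)/(-6*(-63) - 5/(-63)) = (4 - 61/4)/(378 - 5*(-1/63)) = -45/(4*(378 + 5/63)) = -45/(4*23819/63) = -45/4*63/23819 = -2835/95276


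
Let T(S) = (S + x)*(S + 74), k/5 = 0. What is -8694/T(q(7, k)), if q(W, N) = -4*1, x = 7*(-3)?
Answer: 621/125 ≈ 4.9680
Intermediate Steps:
k = 0 (k = 5*0 = 0)
x = -21
q(W, N) = -4
T(S) = (-21 + S)*(74 + S) (T(S) = (S - 21)*(S + 74) = (-21 + S)*(74 + S))
-8694/T(q(7, k)) = -8694/(-1554 + (-4)² + 53*(-4)) = -8694/(-1554 + 16 - 212) = -8694/(-1750) = -8694*(-1/1750) = 621/125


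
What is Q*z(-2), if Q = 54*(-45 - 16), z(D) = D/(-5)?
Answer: -6588/5 ≈ -1317.6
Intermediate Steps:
z(D) = -D/5 (z(D) = D*(-⅕) = -D/5)
Q = -3294 (Q = 54*(-61) = -3294)
Q*z(-2) = -(-3294)*(-2)/5 = -3294*⅖ = -6588/5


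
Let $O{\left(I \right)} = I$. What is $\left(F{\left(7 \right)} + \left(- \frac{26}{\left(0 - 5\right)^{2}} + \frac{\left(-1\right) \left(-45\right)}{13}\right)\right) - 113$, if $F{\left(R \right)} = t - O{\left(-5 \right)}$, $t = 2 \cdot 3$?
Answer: $- \frac{32363}{325} \approx -99.578$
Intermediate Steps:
$t = 6$
$F{\left(R \right)} = 11$ ($F{\left(R \right)} = 6 - -5 = 6 + 5 = 11$)
$\left(F{\left(7 \right)} + \left(- \frac{26}{\left(0 - 5\right)^{2}} + \frac{\left(-1\right) \left(-45\right)}{13}\right)\right) - 113 = \left(11 + \left(- \frac{26}{\left(0 - 5\right)^{2}} + \frac{\left(-1\right) \left(-45\right)}{13}\right)\right) - 113 = \left(11 + \left(- \frac{26}{\left(-5\right)^{2}} + 45 \cdot \frac{1}{13}\right)\right) - 113 = \left(11 + \left(- \frac{26}{25} + \frac{45}{13}\right)\right) - 113 = \left(11 + \frac{787}{325}\right) - 113 = \frac{4362}{325} - 113 = - \frac{32363}{325}$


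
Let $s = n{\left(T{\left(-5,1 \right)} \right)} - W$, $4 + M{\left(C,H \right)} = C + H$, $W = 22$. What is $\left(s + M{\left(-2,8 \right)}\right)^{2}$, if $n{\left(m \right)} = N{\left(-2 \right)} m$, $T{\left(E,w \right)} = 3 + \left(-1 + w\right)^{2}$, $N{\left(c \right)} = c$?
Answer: $676$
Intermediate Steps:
$n{\left(m \right)} = - 2 m$
$M{\left(C,H \right)} = -4 + C + H$ ($M{\left(C,H \right)} = -4 + \left(C + H\right) = -4 + C + H$)
$s = -28$ ($s = - 2 \left(3 + \left(-1 + 1\right)^{2}\right) - 22 = - 2 \left(3 + 0^{2}\right) - 22 = - 2 \left(3 + 0\right) - 22 = \left(-2\right) 3 - 22 = -6 - 22 = -28$)
$\left(s + M{\left(-2,8 \right)}\right)^{2} = \left(-28 - -2\right)^{2} = \left(-28 + 2\right)^{2} = \left(-26\right)^{2} = 676$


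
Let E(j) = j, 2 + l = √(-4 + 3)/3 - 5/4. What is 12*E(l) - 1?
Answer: -40 + 4*I ≈ -40.0 + 4.0*I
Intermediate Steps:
l = -13/4 + I/3 (l = -2 + (√(-4 + 3)/3 - 5/4) = -2 + (√(-1)*(⅓) - 5*¼) = -2 + (I*(⅓) - 5/4) = -2 + (I/3 - 5/4) = -2 + (-5/4 + I/3) = -13/4 + I/3 ≈ -3.25 + 0.33333*I)
12*E(l) - 1 = 12*(-13/4 + I/3) - 1 = (-39 + 4*I) - 1 = -40 + 4*I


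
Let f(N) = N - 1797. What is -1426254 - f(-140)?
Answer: -1424317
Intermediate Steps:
f(N) = -1797 + N
-1426254 - f(-140) = -1426254 - (-1797 - 140) = -1426254 - 1*(-1937) = -1426254 + 1937 = -1424317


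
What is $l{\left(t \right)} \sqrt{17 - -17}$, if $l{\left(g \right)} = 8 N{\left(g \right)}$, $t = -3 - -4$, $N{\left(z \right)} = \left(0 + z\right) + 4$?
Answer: $40 \sqrt{34} \approx 233.24$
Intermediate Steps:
$N{\left(z \right)} = 4 + z$ ($N{\left(z \right)} = z + 4 = 4 + z$)
$t = 1$ ($t = -3 + 4 = 1$)
$l{\left(g \right)} = 32 + 8 g$ ($l{\left(g \right)} = 8 \left(4 + g\right) = 32 + 8 g$)
$l{\left(t \right)} \sqrt{17 - -17} = \left(32 + 8 \cdot 1\right) \sqrt{17 - -17} = \left(32 + 8\right) \sqrt{17 + \left(-1 + 18\right)} = 40 \sqrt{17 + 17} = 40 \sqrt{34}$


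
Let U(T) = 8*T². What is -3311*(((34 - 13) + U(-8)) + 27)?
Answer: -1854160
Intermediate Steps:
-3311*(((34 - 13) + U(-8)) + 27) = -3311*(((34 - 13) + 8*(-8)²) + 27) = -3311*((21 + 8*64) + 27) = -3311*((21 + 512) + 27) = -3311*(533 + 27) = -3311*560 = -1854160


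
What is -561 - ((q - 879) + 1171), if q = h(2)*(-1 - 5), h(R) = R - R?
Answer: -853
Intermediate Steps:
h(R) = 0
q = 0 (q = 0*(-1 - 5) = 0*(-6) = 0)
-561 - ((q - 879) + 1171) = -561 - ((0 - 879) + 1171) = -561 - (-879 + 1171) = -561 - 1*292 = -561 - 292 = -853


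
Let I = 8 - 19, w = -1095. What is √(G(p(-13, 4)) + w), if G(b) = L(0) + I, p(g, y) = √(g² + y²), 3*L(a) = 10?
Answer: 2*I*√2481/3 ≈ 33.206*I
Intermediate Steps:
L(a) = 10/3 (L(a) = (⅓)*10 = 10/3)
I = -11
G(b) = -23/3 (G(b) = 10/3 - 11 = -23/3)
√(G(p(-13, 4)) + w) = √(-23/3 - 1095) = √(-3308/3) = 2*I*√2481/3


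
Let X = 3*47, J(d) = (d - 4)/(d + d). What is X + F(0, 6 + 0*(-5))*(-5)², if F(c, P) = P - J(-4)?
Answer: 266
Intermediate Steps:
J(d) = (-4 + d)/(2*d) (J(d) = (-4 + d)/((2*d)) = (-4 + d)*(1/(2*d)) = (-4 + d)/(2*d))
X = 141
F(c, P) = -1 + P (F(c, P) = P - (-4 - 4)/(2*(-4)) = P - (-1)*(-8)/(2*4) = P - 1*1 = P - 1 = -1 + P)
X + F(0, 6 + 0*(-5))*(-5)² = 141 + (-1 + (6 + 0*(-5)))*(-5)² = 141 + (-1 + (6 + 0))*25 = 141 + (-1 + 6)*25 = 141 + 5*25 = 141 + 125 = 266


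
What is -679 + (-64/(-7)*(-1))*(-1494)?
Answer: 90863/7 ≈ 12980.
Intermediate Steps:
-679 + (-64/(-7)*(-1))*(-1494) = -679 + (-64*(-1)/7*(-1))*(-1494) = -679 + (-8*(-8/7)*(-1))*(-1494) = -679 + ((64/7)*(-1))*(-1494) = -679 - 64/7*(-1494) = -679 + 95616/7 = 90863/7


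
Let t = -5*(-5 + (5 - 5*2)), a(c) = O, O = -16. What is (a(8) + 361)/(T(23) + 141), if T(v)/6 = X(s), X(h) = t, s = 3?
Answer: 115/147 ≈ 0.78231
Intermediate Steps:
a(c) = -16
t = 50 (t = -5*(-5 + (5 - 10)) = -5*(-5 - 5) = -5*(-10) = 50)
X(h) = 50
T(v) = 300 (T(v) = 6*50 = 300)
(a(8) + 361)/(T(23) + 141) = (-16 + 361)/(300 + 141) = 345/441 = 345*(1/441) = 115/147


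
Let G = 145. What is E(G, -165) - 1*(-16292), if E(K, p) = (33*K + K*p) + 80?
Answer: -2768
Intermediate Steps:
E(K, p) = 80 + 33*K + K*p
E(G, -165) - 1*(-16292) = (80 + 33*145 + 145*(-165)) - 1*(-16292) = (80 + 4785 - 23925) + 16292 = -19060 + 16292 = -2768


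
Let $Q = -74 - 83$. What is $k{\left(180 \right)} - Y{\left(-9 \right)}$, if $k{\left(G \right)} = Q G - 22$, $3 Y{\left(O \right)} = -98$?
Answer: $- \frac{84748}{3} \approx -28249.0$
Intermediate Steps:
$Q = -157$
$Y{\left(O \right)} = - \frac{98}{3}$ ($Y{\left(O \right)} = \frac{1}{3} \left(-98\right) = - \frac{98}{3}$)
$k{\left(G \right)} = -22 - 157 G$ ($k{\left(G \right)} = - 157 G - 22 = -22 - 157 G$)
$k{\left(180 \right)} - Y{\left(-9 \right)} = \left(-22 - 28260\right) - - \frac{98}{3} = \left(-22 - 28260\right) + \frac{98}{3} = -28282 + \frac{98}{3} = - \frac{84748}{3}$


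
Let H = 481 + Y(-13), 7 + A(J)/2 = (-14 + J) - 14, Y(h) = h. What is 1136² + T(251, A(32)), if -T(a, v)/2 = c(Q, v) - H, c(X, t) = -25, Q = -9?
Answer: 1291482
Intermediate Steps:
A(J) = -70 + 2*J (A(J) = -14 + 2*((-14 + J) - 14) = -14 + 2*(-28 + J) = -14 + (-56 + 2*J) = -70 + 2*J)
H = 468 (H = 481 - 13 = 468)
T(a, v) = 986 (T(a, v) = -2*(-25 - 1*468) = -2*(-25 - 468) = -2*(-493) = 986)
1136² + T(251, A(32)) = 1136² + 986 = 1290496 + 986 = 1291482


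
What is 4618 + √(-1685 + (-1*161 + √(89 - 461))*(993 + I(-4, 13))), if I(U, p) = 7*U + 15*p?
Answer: 4618 + √(-188445 + 2320*I*√93) ≈ 4643.7 + 434.86*I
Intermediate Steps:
4618 + √(-1685 + (-1*161 + √(89 - 461))*(993 + I(-4, 13))) = 4618 + √(-1685 + (-1*161 + √(89 - 461))*(993 + (7*(-4) + 15*13))) = 4618 + √(-1685 + (-161 + √(-372))*(993 + (-28 + 195))) = 4618 + √(-1685 + (-161 + 2*I*√93)*(993 + 167)) = 4618 + √(-1685 + (-161 + 2*I*√93)*1160) = 4618 + √(-1685 + (-186760 + 2320*I*√93)) = 4618 + √(-188445 + 2320*I*√93)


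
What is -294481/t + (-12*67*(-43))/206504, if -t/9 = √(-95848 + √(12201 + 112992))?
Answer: 8643/51626 - 294481*I/(9*√(95848 - √125193)) ≈ 0.16742 - 105.88*I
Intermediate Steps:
t = -9*√(-95848 + √125193) (t = -9*√(-95848 + √(12201 + 112992)) = -9*√(-95848 + √125193) ≈ -2781.2*I)
-294481/t + (-12*67*(-43))/206504 = -294481*I/(9*√(95848 - √125193)) + (-12*67*(-43))/206504 = -294481*I/(9*√(95848 - √125193)) - 804*(-43)*(1/206504) = -294481*I/(9*√(95848 - √125193)) + 34572*(1/206504) = -294481*I/(9*√(95848 - √125193)) + 8643/51626 = 8643/51626 - 294481*I/(9*√(95848 - √125193))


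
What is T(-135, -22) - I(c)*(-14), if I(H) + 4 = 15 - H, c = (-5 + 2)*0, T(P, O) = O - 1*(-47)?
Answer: 179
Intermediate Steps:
T(P, O) = 47 + O (T(P, O) = O + 47 = 47 + O)
c = 0 (c = -3*0 = 0)
I(H) = 11 - H (I(H) = -4 + (15 - H) = 11 - H)
T(-135, -22) - I(c)*(-14) = (47 - 22) - (11 - 1*0)*(-14) = 25 - (11 + 0)*(-14) = 25 - 11*(-14) = 25 - 1*(-154) = 25 + 154 = 179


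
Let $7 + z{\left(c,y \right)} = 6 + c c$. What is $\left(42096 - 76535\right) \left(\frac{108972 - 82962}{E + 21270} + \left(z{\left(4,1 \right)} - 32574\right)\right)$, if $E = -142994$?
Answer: $\frac{68244972022857}{60862} \approx 1.1213 \cdot 10^{9}$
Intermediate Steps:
$z{\left(c,y \right)} = -1 + c^{2}$ ($z{\left(c,y \right)} = -7 + \left(6 + c c\right) = -7 + \left(6 + c^{2}\right) = -1 + c^{2}$)
$\left(42096 - 76535\right) \left(\frac{108972 - 82962}{E + 21270} + \left(z{\left(4,1 \right)} - 32574\right)\right) = \left(42096 - 76535\right) \left(\frac{108972 - 82962}{-142994 + 21270} - \left(32575 - 16\right)\right) = - 34439 \left(\frac{26010}{-121724} + \left(\left(-1 + 16\right) - 32574\right)\right) = - 34439 \left(26010 \left(- \frac{1}{121724}\right) + \left(15 - 32574\right)\right) = - 34439 \left(- \frac{13005}{60862} - 32559\right) = \left(-34439\right) \left(- \frac{1981618863}{60862}\right) = \frac{68244972022857}{60862}$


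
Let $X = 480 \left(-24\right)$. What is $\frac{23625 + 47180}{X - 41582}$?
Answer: $- \frac{10115}{7586} \approx -1.3334$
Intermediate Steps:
$X = -11520$
$\frac{23625 + 47180}{X - 41582} = \frac{23625 + 47180}{-11520 - 41582} = \frac{70805}{-53102} = 70805 \left(- \frac{1}{53102}\right) = - \frac{10115}{7586}$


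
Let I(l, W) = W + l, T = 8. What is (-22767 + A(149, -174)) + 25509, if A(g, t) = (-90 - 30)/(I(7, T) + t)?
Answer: 145366/53 ≈ 2742.8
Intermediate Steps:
A(g, t) = -120/(15 + t) (A(g, t) = (-90 - 30)/((8 + 7) + t) = -120/(15 + t))
(-22767 + A(149, -174)) + 25509 = (-22767 - 120/(15 - 174)) + 25509 = (-22767 - 120/(-159)) + 25509 = (-22767 - 120*(-1/159)) + 25509 = (-22767 + 40/53) + 25509 = -1206611/53 + 25509 = 145366/53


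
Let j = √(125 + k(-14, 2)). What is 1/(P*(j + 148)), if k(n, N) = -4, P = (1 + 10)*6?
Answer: 1/10494 ≈ 9.5293e-5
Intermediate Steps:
P = 66 (P = 11*6 = 66)
j = 11 (j = √(125 - 4) = √121 = 11)
1/(P*(j + 148)) = 1/(66*(11 + 148)) = 1/(66*159) = 1/10494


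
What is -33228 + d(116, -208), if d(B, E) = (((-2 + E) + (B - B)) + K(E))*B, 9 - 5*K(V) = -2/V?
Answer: -1491865/26 ≈ -57379.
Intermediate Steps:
K(V) = 9/5 + 2/(5*V) (K(V) = 9/5 - (-2)/(5*V) = 9/5 + 2/(5*V))
d(B, E) = B*(-2 + E + (2 + 9*E)/(5*E)) (d(B, E) = (((-2 + E) + (B - B)) + (2 + 9*E)/(5*E))*B = (((-2 + E) + 0) + (2 + 9*E)/(5*E))*B = ((-2 + E) + (2 + 9*E)/(5*E))*B = (-2 + E + (2 + 9*E)/(5*E))*B = B*(-2 + E + (2 + 9*E)/(5*E)))
-33228 + d(116, -208) = -33228 + (⅕)*116*(2 - 1*(-208) + 5*(-208)²)/(-208) = -33228 + (⅕)*116*(-1/208)*(2 + 208 + 5*43264) = -33228 + (⅕)*116*(-1/208)*(2 + 208 + 216320) = -33228 + (⅕)*116*(-1/208)*216530 = -33228 - 627937/26 = -1491865/26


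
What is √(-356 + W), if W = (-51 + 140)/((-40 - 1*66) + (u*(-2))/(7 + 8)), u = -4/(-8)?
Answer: I*√903260021/1591 ≈ 18.89*I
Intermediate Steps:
u = ½ (u = -4*(-⅛) = ½ ≈ 0.50000)
W = -1335/1591 (W = (-51 + 140)/((-40 - 1*66) + ((½)*(-2))/(7 + 8)) = 89/((-40 - 66) - 1/15) = 89/(-106 + (1/15)*(-1)) = 89/(-106 - 1/15) = 89/(-1591/15) = 89*(-15/1591) = -1335/1591 ≈ -0.83910)
√(-356 + W) = √(-356 - 1335/1591) = √(-567731/1591) = I*√903260021/1591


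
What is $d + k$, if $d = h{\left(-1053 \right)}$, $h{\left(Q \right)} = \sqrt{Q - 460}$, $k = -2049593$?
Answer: $-2049593 + i \sqrt{1513} \approx -2.0496 \cdot 10^{6} + 38.897 i$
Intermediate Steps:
$h{\left(Q \right)} = \sqrt{-460 + Q}$
$d = i \sqrt{1513}$ ($d = \sqrt{-460 - 1053} = \sqrt{-1513} = i \sqrt{1513} \approx 38.897 i$)
$d + k = i \sqrt{1513} - 2049593 = -2049593 + i \sqrt{1513}$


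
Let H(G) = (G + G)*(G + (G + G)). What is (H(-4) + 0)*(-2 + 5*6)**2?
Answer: 75264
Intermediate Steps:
H(G) = 6*G**2 (H(G) = (2*G)*(G + 2*G) = (2*G)*(3*G) = 6*G**2)
(H(-4) + 0)*(-2 + 5*6)**2 = (6*(-4)**2 + 0)*(-2 + 5*6)**2 = (6*16 + 0)*(-2 + 30)**2 = (96 + 0)*28**2 = 96*784 = 75264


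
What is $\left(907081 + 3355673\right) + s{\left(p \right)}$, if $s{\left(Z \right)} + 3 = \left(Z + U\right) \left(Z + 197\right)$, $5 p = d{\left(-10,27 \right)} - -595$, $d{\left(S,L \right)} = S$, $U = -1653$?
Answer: $3780447$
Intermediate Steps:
$p = 117$ ($p = \frac{-10 - -595}{5} = \frac{-10 + 595}{5} = \frac{1}{5} \cdot 585 = 117$)
$s{\left(Z \right)} = -3 + \left(-1653 + Z\right) \left(197 + Z\right)$ ($s{\left(Z \right)} = -3 + \left(Z - 1653\right) \left(Z + 197\right) = -3 + \left(-1653 + Z\right) \left(197 + Z\right)$)
$\left(907081 + 3355673\right) + s{\left(p \right)} = \left(907081 + 3355673\right) - \left(495996 - 13689\right) = 4262754 - 482307 = 3780447$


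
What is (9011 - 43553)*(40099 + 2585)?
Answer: -1474390728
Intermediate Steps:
(9011 - 43553)*(40099 + 2585) = -34542*42684 = -1474390728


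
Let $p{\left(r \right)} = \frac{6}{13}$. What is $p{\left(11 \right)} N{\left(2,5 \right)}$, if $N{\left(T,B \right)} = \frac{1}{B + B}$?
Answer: $\frac{3}{65} \approx 0.046154$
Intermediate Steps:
$N{\left(T,B \right)} = \frac{1}{2 B}$
$p{\left(r \right)} = \frac{6}{13}$ ($p{\left(r \right)} = 6 \cdot \frac{1}{13} = \frac{6}{13}$)
$p{\left(11 \right)} N{\left(2,5 \right)} = \frac{6 \frac{1}{2 \cdot 5}}{13} = \frac{6 \cdot \frac{1}{2} \cdot \frac{1}{5}}{13} = \frac{6}{13} \cdot \frac{1}{10} = \frac{3}{65}$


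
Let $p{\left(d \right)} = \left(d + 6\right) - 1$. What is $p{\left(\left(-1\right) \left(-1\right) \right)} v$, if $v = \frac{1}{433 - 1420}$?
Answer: $- \frac{2}{329} \approx -0.006079$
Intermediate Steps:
$p{\left(d \right)} = 5 + d$ ($p{\left(d \right)} = \left(6 + d\right) - 1 = 5 + d$)
$v = - \frac{1}{987}$ ($v = \frac{1}{-987} = - \frac{1}{987} \approx -0.0010132$)
$p{\left(\left(-1\right) \left(-1\right) \right)} v = \left(5 - -1\right) \left(- \frac{1}{987}\right) = \left(5 + 1\right) \left(- \frac{1}{987}\right) = 6 \left(- \frac{1}{987}\right) = - \frac{2}{329}$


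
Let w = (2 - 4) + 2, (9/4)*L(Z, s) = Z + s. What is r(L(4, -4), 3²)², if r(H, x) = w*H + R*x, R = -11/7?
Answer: 9801/49 ≈ 200.02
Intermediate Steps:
L(Z, s) = 4*Z/9 + 4*s/9 (L(Z, s) = 4*(Z + s)/9 = 4*Z/9 + 4*s/9)
w = 0 (w = -2 + 2 = 0)
R = -11/7 (R = -11*⅐ = -11/7 ≈ -1.5714)
r(H, x) = -11*x/7 (r(H, x) = 0*H - 11*x/7 = 0 - 11*x/7 = -11*x/7)
r(L(4, -4), 3²)² = (-11/7*3²)² = (-11/7*9)² = (-99/7)² = 9801/49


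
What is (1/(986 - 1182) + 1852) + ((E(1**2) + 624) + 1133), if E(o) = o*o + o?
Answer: 707755/196 ≈ 3611.0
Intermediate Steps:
E(o) = o + o**2 (E(o) = o**2 + o = o + o**2)
(1/(986 - 1182) + 1852) + ((E(1**2) + 624) + 1133) = (1/(986 - 1182) + 1852) + ((1**2*(1 + 1**2) + 624) + 1133) = (1/(-196) + 1852) + ((1*(1 + 1) + 624) + 1133) = (-1/196 + 1852) + ((1*2 + 624) + 1133) = 362991/196 + ((2 + 624) + 1133) = 362991/196 + (626 + 1133) = 362991/196 + 1759 = 707755/196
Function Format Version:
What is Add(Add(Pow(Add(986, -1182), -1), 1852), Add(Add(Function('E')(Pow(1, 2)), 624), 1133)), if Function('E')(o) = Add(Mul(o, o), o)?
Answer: Rational(707755, 196) ≈ 3611.0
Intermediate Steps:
Function('E')(o) = Add(o, Pow(o, 2)) (Function('E')(o) = Add(Pow(o, 2), o) = Add(o, Pow(o, 2)))
Add(Add(Pow(Add(986, -1182), -1), 1852), Add(Add(Function('E')(Pow(1, 2)), 624), 1133)) = Add(Add(Pow(Add(986, -1182), -1), 1852), Add(Add(Mul(Pow(1, 2), Add(1, Pow(1, 2))), 624), 1133)) = Add(Add(Pow(-196, -1), 1852), Add(Add(Mul(1, Add(1, 1)), 624), 1133)) = Add(Add(Rational(-1, 196), 1852), Add(Add(Mul(1, 2), 624), 1133)) = Add(Rational(362991, 196), Add(Add(2, 624), 1133)) = Add(Rational(362991, 196), Add(626, 1133)) = Add(Rational(362991, 196), 1759) = Rational(707755, 196)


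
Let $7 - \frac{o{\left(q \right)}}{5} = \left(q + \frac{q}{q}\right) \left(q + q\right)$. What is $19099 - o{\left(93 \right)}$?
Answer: $106484$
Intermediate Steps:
$o{\left(q \right)} = 35 - 10 q \left(1 + q\right)$ ($o{\left(q \right)} = 35 - 5 \left(q + \frac{q}{q}\right) \left(q + q\right) = 35 - 5 \left(q + 1\right) 2 q = 35 - 5 \left(1 + q\right) 2 q = 35 - 5 \cdot 2 q \left(1 + q\right) = 35 - 10 q \left(1 + q\right)$)
$19099 - o{\left(93 \right)} = 19099 - \left(35 - 930 - 10 \cdot 93^{2}\right) = 19099 - \left(35 - 930 - 86490\right) = 19099 - -87385 = 19099 + 87385 = 106484$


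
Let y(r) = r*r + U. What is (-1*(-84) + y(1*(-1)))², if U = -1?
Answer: 7056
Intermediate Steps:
y(r) = -1 + r² (y(r) = r*r - 1 = r² - 1 = -1 + r²)
(-1*(-84) + y(1*(-1)))² = (-1*(-84) + (-1 + (1*(-1))²))² = (84 + (-1 + (-1)²))² = (84 + (-1 + 1))² = (84 + 0)² = 84² = 7056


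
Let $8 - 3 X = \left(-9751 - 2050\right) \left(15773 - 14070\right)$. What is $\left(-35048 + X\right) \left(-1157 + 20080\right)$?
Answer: $126102663847$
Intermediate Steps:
$X = 6699037$ ($X = \frac{8}{3} - \frac{\left(-9751 - 2050\right) \left(15773 - 14070\right)}{3} = \frac{8}{3} - \frac{\left(-11801\right) 1703}{3} = \frac{8}{3} - - \frac{20097103}{3} = \frac{8}{3} + \frac{20097103}{3} = 6699037$)
$\left(-35048 + X\right) \left(-1157 + 20080\right) = \left(-35048 + 6699037\right) \left(-1157 + 20080\right) = 6663989 \cdot 18923 = 126102663847$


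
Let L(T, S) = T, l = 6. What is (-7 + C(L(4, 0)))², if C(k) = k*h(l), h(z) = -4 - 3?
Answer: 1225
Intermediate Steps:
h(z) = -7
C(k) = -7*k (C(k) = k*(-7) = -7*k)
(-7 + C(L(4, 0)))² = (-7 - 7*4)² = (-7 - 28)² = (-35)² = 1225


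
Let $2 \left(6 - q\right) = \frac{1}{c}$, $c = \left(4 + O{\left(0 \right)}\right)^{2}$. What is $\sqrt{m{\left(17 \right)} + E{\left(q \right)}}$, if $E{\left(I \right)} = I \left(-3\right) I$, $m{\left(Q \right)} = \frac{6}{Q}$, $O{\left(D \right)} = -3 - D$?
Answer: $\frac{3 i \sqrt{11611}}{34} \approx 9.5077 i$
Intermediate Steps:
$c = 1$ ($c = \left(4 - 3\right)^{2} = 1^{2} = 1$)
$q = \frac{11}{2}$ ($q = 6 - \frac{1}{2 \cdot 1} = 6 - \frac{1}{2} = \frac{11}{2} \approx 5.5$)
$E{\left(I \right)} = - 3 I^{2}$ ($E{\left(I \right)} = - 3 I I = - 3 I^{2}$)
$\sqrt{m{\left(17 \right)} + E{\left(q \right)}} = \sqrt{\frac{6}{17} - 3 \left(\frac{11}{2}\right)^{2}} = \sqrt{6 \cdot \frac{1}{17} - \frac{363}{4}} = \sqrt{\frac{6}{17} - \frac{363}{4}} = \sqrt{- \frac{6147}{68}} = \frac{3 i \sqrt{11611}}{34}$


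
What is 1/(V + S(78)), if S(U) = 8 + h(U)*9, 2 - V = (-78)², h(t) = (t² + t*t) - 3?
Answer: 1/103411 ≈ 9.6702e-6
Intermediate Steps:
h(t) = -3 + 2*t² (h(t) = (t² + t²) - 3 = 2*t² - 3 = -3 + 2*t²)
V = -6082 (V = 2 - 1*(-78)² = 2 - 1*6084 = 2 - 6084 = -6082)
S(U) = -19 + 18*U² (S(U) = 8 + (-3 + 2*U²)*9 = 8 + (-27 + 18*U²) = -19 + 18*U²)
1/(V + S(78)) = 1/(-6082 + (-19 + 18*78²)) = 1/(-6082 + (-19 + 18*6084)) = 1/(-6082 + (-19 + 109512)) = 1/(-6082 + 109493) = 1/103411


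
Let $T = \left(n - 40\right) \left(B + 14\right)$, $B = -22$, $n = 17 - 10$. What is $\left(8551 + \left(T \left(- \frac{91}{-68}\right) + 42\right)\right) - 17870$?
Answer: $- \frac{151703}{17} \approx -8923.7$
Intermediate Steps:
$n = 7$ ($n = 17 - 10 = 7$)
$T = 264$ ($T = \left(7 - 40\right) \left(-22 + 14\right) = \left(-33\right) \left(-8\right) = 264$)
$\left(8551 + \left(T \left(- \frac{91}{-68}\right) + 42\right)\right) - 17870 = \left(8551 + \left(264 \left(- \frac{91}{-68}\right) + 42\right)\right) - 17870 = \left(8551 + \left(264 \left(\left(-91\right) \left(- \frac{1}{68}\right)\right) + 42\right)\right) - 17870 = \left(8551 + \left(264 \cdot \frac{91}{68} + 42\right)\right) - 17870 = \left(8551 + \left(\frac{6006}{17} + 42\right)\right) - 17870 = \left(8551 + \frac{6720}{17}\right) - 17870 = \frac{152087}{17} - 17870 = - \frac{151703}{17}$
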